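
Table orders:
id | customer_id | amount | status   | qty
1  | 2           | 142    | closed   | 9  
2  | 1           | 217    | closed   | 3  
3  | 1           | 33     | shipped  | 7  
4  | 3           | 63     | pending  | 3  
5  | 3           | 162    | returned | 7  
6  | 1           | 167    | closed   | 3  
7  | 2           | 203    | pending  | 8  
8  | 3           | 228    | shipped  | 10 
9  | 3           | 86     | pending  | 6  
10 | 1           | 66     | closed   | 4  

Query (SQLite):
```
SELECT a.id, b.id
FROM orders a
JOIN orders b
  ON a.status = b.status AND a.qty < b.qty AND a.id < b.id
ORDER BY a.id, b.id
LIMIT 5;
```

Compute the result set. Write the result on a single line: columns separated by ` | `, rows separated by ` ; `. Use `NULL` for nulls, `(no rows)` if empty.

Pairs (a,b) with same status, a.qty < b.qty, a.id < b.id.
status groups: closed:{1,2,6,10} pending:{4,7,9} returned:{5} shipped:{3,8}
Ordered by (a.id, b.id); first 5.

2 | 10 ; 3 | 8 ; 4 | 7 ; 4 | 9 ; 6 | 10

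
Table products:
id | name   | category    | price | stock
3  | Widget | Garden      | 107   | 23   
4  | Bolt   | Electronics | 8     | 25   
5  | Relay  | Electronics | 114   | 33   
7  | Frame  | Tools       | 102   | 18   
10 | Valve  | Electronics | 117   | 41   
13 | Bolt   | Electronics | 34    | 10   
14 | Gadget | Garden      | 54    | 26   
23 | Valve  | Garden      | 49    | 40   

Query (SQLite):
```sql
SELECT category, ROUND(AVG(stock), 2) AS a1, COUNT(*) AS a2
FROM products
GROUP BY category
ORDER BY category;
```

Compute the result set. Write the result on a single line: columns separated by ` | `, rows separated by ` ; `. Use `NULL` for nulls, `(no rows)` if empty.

Group products by category.
Per group compute: ROUND(AVG(stock), 2), COUNT(*).
  Electronics: ids {4, 5, 10, 13} → ROUND(AVG(stock), 2)=27.25, COUNT(*)=4
  Garden: ids {3, 14, 23} → ROUND(AVG(stock), 2)=29.67, COUNT(*)=3
  Tools: ids {7} → ROUND(AVG(stock), 2)=18, COUNT(*)=1

Electronics | 27.25 | 4 ; Garden | 29.67 | 3 ; Tools | 18 | 1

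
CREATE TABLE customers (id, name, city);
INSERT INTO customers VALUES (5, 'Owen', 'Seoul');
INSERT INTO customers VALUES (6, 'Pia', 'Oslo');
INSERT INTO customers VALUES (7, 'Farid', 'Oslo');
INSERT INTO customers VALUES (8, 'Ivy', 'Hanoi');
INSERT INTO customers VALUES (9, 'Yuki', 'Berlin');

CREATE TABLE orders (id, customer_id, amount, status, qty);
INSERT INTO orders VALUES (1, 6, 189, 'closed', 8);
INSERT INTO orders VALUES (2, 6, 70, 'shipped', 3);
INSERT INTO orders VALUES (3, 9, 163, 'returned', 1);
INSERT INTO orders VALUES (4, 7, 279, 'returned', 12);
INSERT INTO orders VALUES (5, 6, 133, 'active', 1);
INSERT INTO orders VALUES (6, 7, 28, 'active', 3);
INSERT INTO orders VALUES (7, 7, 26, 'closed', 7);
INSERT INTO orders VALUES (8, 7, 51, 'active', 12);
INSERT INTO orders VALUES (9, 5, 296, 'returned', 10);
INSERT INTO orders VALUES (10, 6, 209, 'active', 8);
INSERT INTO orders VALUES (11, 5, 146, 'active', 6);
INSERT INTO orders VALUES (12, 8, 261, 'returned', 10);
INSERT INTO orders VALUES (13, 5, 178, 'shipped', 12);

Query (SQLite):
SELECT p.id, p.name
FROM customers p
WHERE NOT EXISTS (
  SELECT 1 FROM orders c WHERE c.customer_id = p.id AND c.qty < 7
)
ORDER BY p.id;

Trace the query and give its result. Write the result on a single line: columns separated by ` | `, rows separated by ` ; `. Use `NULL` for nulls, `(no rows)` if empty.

8 | Ivy

For each customers row, check whether any orders with matching customer_id has qty < 7.
Keep rows where that is false.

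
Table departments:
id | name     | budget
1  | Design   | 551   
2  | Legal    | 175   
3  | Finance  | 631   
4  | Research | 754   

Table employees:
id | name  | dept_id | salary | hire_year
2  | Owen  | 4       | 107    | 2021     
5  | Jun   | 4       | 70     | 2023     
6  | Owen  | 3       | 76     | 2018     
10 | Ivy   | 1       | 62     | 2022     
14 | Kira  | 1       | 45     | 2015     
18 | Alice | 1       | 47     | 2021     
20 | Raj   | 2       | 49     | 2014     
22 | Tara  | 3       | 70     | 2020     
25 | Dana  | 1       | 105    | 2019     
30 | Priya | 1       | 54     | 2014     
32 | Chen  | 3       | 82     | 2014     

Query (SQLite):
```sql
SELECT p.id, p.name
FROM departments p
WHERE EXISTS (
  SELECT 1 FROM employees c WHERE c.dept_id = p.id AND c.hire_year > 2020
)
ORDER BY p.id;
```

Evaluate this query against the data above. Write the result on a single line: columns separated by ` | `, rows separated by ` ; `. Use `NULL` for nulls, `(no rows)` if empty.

For each departments row, check whether any employees with matching dept_id has hire_year > 2020.
Keep rows where that is true.

1 | Design ; 4 | Research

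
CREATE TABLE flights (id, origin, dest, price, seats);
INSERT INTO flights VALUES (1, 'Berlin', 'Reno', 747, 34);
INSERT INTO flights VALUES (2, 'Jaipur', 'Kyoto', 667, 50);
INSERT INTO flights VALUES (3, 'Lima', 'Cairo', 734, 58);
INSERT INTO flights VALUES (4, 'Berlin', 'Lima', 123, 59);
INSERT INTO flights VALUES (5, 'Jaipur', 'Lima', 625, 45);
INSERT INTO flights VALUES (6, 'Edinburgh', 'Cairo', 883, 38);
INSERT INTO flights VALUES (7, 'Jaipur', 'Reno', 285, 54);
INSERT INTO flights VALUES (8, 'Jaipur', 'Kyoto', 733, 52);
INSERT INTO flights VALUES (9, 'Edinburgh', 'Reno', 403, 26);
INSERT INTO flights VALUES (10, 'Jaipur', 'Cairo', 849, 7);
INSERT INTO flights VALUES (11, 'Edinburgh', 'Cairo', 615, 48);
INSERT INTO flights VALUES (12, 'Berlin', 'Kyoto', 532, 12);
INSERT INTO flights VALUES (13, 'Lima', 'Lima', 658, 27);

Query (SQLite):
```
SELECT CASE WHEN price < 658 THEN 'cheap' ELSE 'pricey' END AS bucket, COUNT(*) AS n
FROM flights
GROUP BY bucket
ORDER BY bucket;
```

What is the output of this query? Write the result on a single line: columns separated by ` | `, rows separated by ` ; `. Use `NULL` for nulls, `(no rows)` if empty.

cheap | 6 ; pricey | 7

Bucket rows by price < 658 → 'cheap' else 'pricey'; count each bucket.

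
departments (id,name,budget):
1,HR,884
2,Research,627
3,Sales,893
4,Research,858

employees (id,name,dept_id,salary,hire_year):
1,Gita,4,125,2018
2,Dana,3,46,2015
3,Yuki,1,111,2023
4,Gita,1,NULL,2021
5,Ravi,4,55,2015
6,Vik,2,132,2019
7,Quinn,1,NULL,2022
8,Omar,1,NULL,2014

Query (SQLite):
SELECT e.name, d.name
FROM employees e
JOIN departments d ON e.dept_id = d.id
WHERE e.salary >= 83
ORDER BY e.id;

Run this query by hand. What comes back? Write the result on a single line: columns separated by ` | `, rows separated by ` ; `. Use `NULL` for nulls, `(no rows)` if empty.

Gita | Research ; Yuki | HR ; Vik | Research

Each employees row matches the departments row where dept_id = departments.id.
Then keep rows with e.salary >= 83.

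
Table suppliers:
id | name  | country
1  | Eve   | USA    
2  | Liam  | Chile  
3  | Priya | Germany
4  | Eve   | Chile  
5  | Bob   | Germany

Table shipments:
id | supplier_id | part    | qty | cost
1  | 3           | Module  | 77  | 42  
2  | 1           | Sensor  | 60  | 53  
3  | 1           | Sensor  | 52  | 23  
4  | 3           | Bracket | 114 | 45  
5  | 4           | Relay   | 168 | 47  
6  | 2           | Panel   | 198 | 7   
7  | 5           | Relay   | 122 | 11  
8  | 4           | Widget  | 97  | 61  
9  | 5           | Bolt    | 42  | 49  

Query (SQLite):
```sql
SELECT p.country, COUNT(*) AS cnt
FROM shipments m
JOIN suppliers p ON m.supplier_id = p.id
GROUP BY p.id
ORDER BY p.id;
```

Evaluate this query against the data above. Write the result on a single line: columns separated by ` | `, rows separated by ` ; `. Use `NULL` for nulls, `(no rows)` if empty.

Join each shipments row to its suppliers via supplier_id.
Group joined rows by suppliers.id; compute COUNT(*) per group.
  1: ids {2, 3} → COUNT(*)=2
  2: ids {6} → COUNT(*)=1
  3: ids {1, 4} → COUNT(*)=2
  4: ids {5, 8} → COUNT(*)=2
  5: ids {7, 9} → COUNT(*)=2

USA | 2 ; Chile | 1 ; Germany | 2 ; Chile | 2 ; Germany | 2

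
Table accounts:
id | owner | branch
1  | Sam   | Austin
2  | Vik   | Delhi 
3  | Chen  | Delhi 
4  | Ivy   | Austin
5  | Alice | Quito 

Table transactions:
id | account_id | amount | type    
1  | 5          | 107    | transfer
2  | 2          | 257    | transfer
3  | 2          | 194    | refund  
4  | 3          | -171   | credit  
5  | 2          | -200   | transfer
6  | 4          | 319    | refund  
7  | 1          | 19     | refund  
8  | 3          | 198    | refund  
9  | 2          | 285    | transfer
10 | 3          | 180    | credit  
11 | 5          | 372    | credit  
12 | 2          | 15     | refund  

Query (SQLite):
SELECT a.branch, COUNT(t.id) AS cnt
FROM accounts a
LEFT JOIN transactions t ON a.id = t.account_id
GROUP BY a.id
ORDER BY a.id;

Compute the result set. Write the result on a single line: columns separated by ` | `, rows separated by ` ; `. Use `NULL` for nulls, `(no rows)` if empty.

Austin | 1 ; Delhi | 5 ; Delhi | 3 ; Austin | 1 ; Quito | 2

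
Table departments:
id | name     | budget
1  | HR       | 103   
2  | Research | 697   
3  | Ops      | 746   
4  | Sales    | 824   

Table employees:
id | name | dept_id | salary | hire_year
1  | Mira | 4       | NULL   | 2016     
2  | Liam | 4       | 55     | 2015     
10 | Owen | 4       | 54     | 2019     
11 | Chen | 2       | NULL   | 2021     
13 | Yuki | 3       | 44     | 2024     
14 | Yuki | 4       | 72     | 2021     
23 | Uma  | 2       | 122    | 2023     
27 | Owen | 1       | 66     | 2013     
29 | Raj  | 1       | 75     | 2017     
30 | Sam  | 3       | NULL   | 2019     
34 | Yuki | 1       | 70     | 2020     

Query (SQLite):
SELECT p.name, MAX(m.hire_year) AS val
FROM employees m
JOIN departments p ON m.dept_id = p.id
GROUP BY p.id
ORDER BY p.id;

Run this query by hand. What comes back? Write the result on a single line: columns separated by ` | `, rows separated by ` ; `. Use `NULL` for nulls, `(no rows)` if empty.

HR | 2020 ; Research | 2023 ; Ops | 2024 ; Sales | 2021

Join each employees row to its departments via dept_id.
Group joined rows by departments.id; compute MAX(m.hire_year) per group.
  1: ids {27, 29, 34} → MAX(m.hire_year)=2020
  2: ids {11, 23} → MAX(m.hire_year)=2023
  3: ids {13, 30} → MAX(m.hire_year)=2024
  4: ids {1, 2, 10, 14} → MAX(m.hire_year)=2021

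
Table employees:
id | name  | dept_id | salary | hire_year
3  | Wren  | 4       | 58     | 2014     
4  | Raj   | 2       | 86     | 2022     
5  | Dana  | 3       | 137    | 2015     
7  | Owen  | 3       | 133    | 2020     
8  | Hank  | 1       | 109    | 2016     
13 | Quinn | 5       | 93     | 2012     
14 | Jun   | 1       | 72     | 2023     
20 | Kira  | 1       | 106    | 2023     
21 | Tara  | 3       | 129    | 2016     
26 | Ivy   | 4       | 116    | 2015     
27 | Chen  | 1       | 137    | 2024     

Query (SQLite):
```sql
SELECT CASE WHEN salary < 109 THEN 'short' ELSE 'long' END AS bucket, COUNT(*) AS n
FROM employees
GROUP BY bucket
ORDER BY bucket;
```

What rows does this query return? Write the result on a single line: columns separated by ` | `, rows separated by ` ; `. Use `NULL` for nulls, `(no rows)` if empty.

Bucket rows by salary < 109 → 'short' else 'long'; count each bucket.

long | 6 ; short | 5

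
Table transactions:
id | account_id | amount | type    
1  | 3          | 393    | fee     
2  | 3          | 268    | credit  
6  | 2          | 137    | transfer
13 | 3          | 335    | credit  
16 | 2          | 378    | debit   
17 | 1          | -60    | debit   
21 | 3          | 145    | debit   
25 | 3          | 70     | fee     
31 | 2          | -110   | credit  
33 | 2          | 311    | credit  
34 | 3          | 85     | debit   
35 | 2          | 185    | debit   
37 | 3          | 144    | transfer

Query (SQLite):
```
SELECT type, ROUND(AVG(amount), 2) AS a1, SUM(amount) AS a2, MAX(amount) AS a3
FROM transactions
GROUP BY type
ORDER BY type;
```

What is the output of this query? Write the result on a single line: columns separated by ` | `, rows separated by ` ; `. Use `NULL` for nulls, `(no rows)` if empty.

credit | 201 | 804 | 335 ; debit | 146.6 | 733 | 378 ; fee | 231.5 | 463 | 393 ; transfer | 140.5 | 281 | 144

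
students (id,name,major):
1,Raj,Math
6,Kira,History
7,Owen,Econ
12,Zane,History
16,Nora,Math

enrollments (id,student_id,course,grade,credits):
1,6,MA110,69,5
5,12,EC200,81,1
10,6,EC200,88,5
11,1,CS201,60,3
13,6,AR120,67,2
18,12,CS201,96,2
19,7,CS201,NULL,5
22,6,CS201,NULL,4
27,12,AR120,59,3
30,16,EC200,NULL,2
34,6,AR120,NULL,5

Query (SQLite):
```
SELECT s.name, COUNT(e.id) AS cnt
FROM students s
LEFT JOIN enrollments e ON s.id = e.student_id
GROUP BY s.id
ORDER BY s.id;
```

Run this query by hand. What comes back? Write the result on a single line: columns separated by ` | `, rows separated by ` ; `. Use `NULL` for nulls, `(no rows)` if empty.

Raj | 1 ; Kira | 5 ; Owen | 1 ; Zane | 3 ; Nora | 1

LEFT JOIN keeps every students row; unmatched ones get NULL for enrollments columns.
Group by students.id and compute COUNT(e.id). COUNT(col) of an all-NULL group is 0.
  1: ids {11} → COUNT(e.id)=1
  6: ids {1, 10, 13, 22, 34} → COUNT(e.id)=5
  7: ids {19} → COUNT(e.id)=1
  12: ids {5, 18, 27} → COUNT(e.id)=3
  16: ids {30} → COUNT(e.id)=1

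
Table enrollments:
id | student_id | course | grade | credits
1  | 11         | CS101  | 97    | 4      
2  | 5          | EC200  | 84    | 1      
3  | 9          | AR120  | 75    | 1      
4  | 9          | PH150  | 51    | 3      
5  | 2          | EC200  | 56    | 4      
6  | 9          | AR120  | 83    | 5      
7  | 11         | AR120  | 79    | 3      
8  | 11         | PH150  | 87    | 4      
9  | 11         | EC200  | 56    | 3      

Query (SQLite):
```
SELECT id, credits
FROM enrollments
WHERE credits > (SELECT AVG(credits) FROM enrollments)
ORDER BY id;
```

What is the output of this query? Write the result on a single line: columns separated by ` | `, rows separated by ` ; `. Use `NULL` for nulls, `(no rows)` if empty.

1 | 4 ; 5 | 4 ; 6 | 5 ; 8 | 4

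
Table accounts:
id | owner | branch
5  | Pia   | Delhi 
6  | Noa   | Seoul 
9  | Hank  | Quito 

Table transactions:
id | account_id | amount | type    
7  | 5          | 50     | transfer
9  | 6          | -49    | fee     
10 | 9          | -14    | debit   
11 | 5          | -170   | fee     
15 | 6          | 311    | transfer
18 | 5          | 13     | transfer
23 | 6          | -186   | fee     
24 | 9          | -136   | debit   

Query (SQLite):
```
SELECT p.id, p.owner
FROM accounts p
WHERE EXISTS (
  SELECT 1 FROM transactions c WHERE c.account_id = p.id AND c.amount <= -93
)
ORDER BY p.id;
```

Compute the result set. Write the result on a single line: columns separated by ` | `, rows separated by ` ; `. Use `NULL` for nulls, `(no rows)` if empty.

5 | Pia ; 6 | Noa ; 9 | Hank

For each accounts row, check whether any transactions with matching account_id has amount <= -93.
Keep rows where that is true.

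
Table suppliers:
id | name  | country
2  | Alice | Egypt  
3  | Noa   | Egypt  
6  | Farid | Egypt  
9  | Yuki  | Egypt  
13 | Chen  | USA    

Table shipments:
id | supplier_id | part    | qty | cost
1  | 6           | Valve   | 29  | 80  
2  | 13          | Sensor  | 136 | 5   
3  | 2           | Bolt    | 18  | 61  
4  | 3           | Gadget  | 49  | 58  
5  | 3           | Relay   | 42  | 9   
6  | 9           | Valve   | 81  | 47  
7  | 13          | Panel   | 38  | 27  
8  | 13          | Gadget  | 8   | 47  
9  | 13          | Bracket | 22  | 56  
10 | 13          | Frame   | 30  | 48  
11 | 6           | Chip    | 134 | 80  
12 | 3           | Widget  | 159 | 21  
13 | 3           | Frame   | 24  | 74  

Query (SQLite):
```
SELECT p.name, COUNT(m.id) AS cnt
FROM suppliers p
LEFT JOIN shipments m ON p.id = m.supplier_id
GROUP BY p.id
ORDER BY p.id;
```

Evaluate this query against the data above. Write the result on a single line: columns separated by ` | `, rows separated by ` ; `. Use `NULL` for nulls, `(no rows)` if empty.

LEFT JOIN keeps every suppliers row; unmatched ones get NULL for shipments columns.
Group by suppliers.id and compute COUNT(m.id). COUNT(col) of an all-NULL group is 0.
  2: ids {3} → COUNT(m.id)=1
  3: ids {4, 5, 12, 13} → COUNT(m.id)=4
  6: ids {1, 11} → COUNT(m.id)=2
  9: ids {6} → COUNT(m.id)=1
  13: ids {2, 7, 8, 9, 10} → COUNT(m.id)=5

Alice | 1 ; Noa | 4 ; Farid | 2 ; Yuki | 1 ; Chen | 5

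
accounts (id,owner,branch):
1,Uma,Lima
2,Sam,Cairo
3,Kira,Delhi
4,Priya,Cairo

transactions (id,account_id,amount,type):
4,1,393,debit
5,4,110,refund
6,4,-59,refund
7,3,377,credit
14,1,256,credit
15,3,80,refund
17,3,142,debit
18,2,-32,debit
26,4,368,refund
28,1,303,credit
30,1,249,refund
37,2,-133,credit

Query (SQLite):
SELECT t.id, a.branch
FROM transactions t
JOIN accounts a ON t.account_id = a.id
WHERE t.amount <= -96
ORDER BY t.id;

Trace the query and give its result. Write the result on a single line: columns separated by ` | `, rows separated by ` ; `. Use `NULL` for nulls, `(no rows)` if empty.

Each transactions row matches the accounts row where account_id = accounts.id.
Then keep rows with t.amount <= -96.

37 | Cairo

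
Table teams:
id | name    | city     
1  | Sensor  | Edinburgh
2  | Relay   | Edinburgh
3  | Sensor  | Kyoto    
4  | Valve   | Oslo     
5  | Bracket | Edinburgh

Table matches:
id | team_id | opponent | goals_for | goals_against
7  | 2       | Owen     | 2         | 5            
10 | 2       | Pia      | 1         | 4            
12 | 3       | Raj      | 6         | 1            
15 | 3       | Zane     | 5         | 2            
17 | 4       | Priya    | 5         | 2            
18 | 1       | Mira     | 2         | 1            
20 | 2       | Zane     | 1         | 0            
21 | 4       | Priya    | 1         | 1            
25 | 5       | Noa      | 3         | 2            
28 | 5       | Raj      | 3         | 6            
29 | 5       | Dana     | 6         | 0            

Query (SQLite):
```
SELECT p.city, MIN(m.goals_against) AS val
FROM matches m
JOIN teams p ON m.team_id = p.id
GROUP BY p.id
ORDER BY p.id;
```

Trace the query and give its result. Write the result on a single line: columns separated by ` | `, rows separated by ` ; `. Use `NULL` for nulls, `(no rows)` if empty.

Edinburgh | 1 ; Edinburgh | 0 ; Kyoto | 1 ; Oslo | 1 ; Edinburgh | 0

Join each matches row to its teams via team_id.
Group joined rows by teams.id; compute MIN(m.goals_against) per group.
  1: ids {18} → MIN(m.goals_against)=1
  2: ids {7, 10, 20} → MIN(m.goals_against)=0
  3: ids {12, 15} → MIN(m.goals_against)=1
  4: ids {17, 21} → MIN(m.goals_against)=1
  5: ids {25, 28, 29} → MIN(m.goals_against)=0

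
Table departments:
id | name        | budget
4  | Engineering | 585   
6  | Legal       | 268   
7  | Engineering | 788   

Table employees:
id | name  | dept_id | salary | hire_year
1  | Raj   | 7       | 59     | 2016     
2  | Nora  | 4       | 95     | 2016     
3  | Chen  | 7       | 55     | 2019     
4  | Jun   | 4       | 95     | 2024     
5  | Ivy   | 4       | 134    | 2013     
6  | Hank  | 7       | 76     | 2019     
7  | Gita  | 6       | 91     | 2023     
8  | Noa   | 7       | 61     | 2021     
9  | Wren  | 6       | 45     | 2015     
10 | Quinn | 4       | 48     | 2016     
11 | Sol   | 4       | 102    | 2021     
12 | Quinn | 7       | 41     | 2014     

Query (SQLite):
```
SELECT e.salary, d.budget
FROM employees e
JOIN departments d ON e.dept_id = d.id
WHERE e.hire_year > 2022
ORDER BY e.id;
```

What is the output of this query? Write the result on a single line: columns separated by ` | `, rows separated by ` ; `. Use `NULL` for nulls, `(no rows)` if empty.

Each employees row matches the departments row where dept_id = departments.id.
Then keep rows with e.hire_year > 2022.

95 | 585 ; 91 | 268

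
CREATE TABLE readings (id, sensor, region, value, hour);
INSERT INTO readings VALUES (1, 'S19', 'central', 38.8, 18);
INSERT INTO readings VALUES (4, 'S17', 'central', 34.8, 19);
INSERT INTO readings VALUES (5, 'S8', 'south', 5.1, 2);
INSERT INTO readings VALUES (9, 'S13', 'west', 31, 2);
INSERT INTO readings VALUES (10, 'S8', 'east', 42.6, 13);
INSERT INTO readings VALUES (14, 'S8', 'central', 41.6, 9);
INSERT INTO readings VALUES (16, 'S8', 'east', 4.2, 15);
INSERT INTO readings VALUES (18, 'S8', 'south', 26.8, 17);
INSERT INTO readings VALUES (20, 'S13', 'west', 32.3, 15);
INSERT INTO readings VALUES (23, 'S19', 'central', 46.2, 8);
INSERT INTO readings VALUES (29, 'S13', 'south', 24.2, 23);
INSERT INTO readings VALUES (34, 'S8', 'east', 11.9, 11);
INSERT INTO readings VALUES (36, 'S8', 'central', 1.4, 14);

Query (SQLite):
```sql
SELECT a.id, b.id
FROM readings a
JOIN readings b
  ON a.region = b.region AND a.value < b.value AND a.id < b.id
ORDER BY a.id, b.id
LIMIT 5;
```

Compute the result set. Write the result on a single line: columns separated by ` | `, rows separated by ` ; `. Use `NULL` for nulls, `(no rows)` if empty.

Pairs (a,b) with same region, a.value < b.value, a.id < b.id.
region groups: central:{1,4,14,23,36} east:{10,16,34} south:{5,18,29} west:{9,20}
Ordered by (a.id, b.id); first 5.

1 | 14 ; 1 | 23 ; 4 | 14 ; 4 | 23 ; 5 | 18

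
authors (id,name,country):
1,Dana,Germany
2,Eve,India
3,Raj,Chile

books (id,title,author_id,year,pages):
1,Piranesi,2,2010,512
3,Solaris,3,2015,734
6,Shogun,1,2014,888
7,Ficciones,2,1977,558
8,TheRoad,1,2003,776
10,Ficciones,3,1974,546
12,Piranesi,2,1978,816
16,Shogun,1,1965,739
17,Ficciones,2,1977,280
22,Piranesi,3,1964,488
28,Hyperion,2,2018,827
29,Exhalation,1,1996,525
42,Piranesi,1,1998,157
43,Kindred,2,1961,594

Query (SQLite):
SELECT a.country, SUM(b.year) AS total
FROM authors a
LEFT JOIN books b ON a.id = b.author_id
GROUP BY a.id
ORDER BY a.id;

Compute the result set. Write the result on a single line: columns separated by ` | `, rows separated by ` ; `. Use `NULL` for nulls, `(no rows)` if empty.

Germany | 9976 ; India | 11921 ; Chile | 5953

LEFT JOIN keeps every authors row; unmatched ones get NULL for books columns.
Group by authors.id and compute SUM(b.year). SUM over an all-NULL group is NULL.
  1: ids {6, 8, 16, 29, 42} → SUM(b.year)=9976
  2: ids {1, 7, 12, 17, 28, 43} → SUM(b.year)=11921
  3: ids {3, 10, 22} → SUM(b.year)=5953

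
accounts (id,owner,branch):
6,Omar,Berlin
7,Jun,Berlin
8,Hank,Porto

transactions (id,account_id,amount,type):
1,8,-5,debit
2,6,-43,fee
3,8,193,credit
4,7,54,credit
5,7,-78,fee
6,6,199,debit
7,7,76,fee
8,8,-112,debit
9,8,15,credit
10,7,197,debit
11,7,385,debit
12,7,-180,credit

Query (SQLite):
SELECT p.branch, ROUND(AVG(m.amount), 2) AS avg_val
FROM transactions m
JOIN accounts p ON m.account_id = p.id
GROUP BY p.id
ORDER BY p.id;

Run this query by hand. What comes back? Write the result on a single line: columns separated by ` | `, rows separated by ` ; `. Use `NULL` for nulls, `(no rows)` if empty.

Berlin | 78 ; Berlin | 75.67 ; Porto | 22.75

Join each transactions row to its accounts via account_id.
Group joined rows by accounts.id; compute ROUND(AVG(m.amount), 2) per group.
  6: ids {2, 6} → ROUND(AVG(m.amount), 2)=78
  7: ids {4, 5, 7, 10, 11, 12} → ROUND(AVG(m.amount), 2)=75.67
  8: ids {1, 3, 8, 9} → ROUND(AVG(m.amount), 2)=22.75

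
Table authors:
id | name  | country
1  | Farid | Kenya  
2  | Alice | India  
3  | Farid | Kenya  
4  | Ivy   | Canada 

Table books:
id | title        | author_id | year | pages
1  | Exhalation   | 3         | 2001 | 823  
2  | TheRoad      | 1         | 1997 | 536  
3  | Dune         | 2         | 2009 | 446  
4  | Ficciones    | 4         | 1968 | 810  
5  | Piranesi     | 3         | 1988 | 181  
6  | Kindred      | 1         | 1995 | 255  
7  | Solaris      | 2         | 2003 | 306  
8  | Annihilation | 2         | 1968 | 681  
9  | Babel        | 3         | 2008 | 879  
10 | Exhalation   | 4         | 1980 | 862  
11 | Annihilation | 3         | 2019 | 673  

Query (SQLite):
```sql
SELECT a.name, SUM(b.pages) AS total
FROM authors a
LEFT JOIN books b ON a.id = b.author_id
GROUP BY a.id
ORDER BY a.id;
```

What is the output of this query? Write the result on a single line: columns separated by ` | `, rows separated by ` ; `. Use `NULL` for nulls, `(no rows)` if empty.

LEFT JOIN keeps every authors row; unmatched ones get NULL for books columns.
Group by authors.id and compute SUM(b.pages). SUM over an all-NULL group is NULL.
  1: ids {2, 6} → SUM(b.pages)=791
  2: ids {3, 7, 8} → SUM(b.pages)=1433
  3: ids {1, 5, 9, 11} → SUM(b.pages)=2556
  4: ids {4, 10} → SUM(b.pages)=1672

Farid | 791 ; Alice | 1433 ; Farid | 2556 ; Ivy | 1672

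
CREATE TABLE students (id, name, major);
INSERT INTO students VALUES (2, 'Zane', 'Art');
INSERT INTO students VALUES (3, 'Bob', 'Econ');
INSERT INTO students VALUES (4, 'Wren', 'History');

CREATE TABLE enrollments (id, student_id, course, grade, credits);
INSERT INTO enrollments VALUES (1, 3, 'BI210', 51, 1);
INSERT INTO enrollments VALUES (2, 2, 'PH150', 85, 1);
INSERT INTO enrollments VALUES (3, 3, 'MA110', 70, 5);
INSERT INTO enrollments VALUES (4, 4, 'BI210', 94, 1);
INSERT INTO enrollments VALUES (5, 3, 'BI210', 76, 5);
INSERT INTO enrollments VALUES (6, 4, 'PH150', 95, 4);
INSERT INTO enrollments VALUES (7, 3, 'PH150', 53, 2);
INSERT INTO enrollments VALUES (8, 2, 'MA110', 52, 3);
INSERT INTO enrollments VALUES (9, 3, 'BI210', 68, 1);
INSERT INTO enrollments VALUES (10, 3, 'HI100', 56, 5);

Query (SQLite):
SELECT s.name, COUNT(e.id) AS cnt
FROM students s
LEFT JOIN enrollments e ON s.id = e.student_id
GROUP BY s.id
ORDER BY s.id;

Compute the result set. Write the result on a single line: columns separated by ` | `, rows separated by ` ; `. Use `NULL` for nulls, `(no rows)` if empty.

Zane | 2 ; Bob | 6 ; Wren | 2

LEFT JOIN keeps every students row; unmatched ones get NULL for enrollments columns.
Group by students.id and compute COUNT(e.id). COUNT(col) of an all-NULL group is 0.
  2: ids {2, 8} → COUNT(e.id)=2
  3: ids {1, 3, 5, 7, 9, 10} → COUNT(e.id)=6
  4: ids {4, 6} → COUNT(e.id)=2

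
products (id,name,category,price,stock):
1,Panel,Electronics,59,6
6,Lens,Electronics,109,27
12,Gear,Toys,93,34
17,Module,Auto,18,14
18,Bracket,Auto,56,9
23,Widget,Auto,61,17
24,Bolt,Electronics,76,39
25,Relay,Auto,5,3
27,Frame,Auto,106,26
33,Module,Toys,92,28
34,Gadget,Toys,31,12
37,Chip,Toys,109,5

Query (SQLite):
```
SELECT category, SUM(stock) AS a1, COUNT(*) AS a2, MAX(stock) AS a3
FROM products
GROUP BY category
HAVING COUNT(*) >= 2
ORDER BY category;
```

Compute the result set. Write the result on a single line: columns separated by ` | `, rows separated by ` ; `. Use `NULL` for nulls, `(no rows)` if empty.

Auto | 69 | 5 | 26 ; Electronics | 72 | 3 | 39 ; Toys | 79 | 4 | 34

Group products by category.
Per group compute: SUM(stock), COUNT(*), MAX(stock).
HAVING: drop groups with fewer than 2 rows.
  Auto: ids {17, 18, 23, 25, 27} → SUM(stock)=69, COUNT(*)=5, MAX(stock)=26
  Electronics: ids {1, 6, 24} → SUM(stock)=72, COUNT(*)=3, MAX(stock)=39
  Toys: ids {12, 33, 34, 37} → SUM(stock)=79, COUNT(*)=4, MAX(stock)=34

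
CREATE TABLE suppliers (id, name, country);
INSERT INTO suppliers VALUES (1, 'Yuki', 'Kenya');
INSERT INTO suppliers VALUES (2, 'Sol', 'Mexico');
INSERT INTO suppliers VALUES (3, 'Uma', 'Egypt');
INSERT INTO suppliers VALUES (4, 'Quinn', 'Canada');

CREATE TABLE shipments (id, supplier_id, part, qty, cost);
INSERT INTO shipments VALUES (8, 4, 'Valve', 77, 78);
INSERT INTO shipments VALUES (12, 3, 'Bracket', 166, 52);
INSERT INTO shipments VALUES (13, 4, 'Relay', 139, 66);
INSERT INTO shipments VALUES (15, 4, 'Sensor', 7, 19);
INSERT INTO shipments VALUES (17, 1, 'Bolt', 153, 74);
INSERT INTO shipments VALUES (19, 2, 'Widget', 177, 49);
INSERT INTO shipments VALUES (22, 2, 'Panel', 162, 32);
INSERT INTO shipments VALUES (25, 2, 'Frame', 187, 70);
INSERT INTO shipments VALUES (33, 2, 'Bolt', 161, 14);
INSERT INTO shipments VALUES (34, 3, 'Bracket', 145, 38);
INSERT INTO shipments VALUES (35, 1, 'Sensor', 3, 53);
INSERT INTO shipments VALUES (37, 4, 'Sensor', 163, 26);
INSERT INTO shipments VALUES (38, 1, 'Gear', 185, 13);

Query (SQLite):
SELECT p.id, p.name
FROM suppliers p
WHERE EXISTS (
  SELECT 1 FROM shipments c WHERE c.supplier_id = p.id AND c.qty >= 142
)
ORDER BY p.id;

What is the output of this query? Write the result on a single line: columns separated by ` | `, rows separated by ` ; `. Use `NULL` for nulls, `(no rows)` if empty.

1 | Yuki ; 2 | Sol ; 3 | Uma ; 4 | Quinn

For each suppliers row, check whether any shipments with matching supplier_id has qty >= 142.
Keep rows where that is true.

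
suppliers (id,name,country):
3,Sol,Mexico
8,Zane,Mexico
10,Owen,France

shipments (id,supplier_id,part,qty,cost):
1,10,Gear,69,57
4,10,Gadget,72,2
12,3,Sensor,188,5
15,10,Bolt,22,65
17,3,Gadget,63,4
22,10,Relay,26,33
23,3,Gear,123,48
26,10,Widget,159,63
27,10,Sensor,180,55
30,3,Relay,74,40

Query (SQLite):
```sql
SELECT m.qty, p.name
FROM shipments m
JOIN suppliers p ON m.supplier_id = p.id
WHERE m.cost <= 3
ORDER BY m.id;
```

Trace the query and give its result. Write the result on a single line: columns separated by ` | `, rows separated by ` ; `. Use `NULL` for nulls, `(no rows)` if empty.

Each shipments row matches the suppliers row where supplier_id = suppliers.id.
Then keep rows with m.cost <= 3.

72 | Owen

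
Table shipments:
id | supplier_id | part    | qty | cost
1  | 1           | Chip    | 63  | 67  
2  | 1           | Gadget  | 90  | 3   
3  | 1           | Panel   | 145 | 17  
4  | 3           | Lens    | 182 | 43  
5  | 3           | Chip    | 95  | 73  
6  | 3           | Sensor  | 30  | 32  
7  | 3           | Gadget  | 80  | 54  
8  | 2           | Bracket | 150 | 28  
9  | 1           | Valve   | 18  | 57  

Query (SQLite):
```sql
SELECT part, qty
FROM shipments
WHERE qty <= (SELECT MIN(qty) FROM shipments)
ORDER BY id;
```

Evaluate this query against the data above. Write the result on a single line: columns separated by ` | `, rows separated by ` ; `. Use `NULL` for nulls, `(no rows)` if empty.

Scalar subquery: MIN(qty) over all shipments rows = 18.
Keep rows where qty <= that value.

Valve | 18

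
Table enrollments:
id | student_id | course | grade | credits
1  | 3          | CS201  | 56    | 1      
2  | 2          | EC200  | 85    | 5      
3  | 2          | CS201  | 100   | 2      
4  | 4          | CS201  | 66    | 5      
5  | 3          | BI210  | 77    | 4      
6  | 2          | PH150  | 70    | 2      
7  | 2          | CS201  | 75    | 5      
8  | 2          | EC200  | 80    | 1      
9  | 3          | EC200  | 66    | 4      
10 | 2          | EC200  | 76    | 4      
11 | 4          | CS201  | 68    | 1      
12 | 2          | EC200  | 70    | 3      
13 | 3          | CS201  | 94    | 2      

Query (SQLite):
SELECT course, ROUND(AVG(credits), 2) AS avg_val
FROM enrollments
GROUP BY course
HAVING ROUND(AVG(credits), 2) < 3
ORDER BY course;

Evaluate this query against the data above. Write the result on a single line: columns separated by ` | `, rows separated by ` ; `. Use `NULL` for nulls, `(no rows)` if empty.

CS201 | 2.67 ; PH150 | 2

Partition enrollments by course; compute ROUND(AVG(credits), 2) within each group.
HAVING: keep groups where ROUND(AVG(credits), 2) < 3.
  BI210: ids {5} → ROUND(AVG(credits), 2)=4
  CS201: ids {1, 3, 4, 7, 11, 13} → ROUND(AVG(credits), 2)=2.67
  EC200: ids {2, 8, 9, 10, 12} → ROUND(AVG(credits), 2)=3.4
  PH150: ids {6} → ROUND(AVG(credits), 2)=2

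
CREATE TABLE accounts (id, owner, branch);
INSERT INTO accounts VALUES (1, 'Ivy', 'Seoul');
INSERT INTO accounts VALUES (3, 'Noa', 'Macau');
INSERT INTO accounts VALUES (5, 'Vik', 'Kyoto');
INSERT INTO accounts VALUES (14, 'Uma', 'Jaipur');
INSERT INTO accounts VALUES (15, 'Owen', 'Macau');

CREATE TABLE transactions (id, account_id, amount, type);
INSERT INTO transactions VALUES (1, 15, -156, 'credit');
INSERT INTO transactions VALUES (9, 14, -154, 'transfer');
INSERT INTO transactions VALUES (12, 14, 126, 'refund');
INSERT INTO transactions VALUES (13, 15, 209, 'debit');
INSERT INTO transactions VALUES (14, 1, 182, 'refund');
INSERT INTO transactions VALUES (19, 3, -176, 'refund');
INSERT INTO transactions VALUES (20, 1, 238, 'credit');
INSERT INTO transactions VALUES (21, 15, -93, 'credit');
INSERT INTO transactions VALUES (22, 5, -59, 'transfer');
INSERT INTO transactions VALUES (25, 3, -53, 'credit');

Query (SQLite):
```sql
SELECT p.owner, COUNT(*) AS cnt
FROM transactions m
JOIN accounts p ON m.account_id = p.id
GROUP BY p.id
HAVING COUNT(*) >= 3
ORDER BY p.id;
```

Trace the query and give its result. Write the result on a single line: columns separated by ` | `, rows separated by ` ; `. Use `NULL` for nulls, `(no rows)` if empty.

Join each transactions row to its accounts via account_id.
Group joined rows by accounts.id; compute COUNT(*) per group.
HAVING: keep groups with count ≥ 3.
  1: ids {14, 20} → COUNT(*)=2
  3: ids {19, 25} → COUNT(*)=2
  5: ids {22} → COUNT(*)=1
  14: ids {9, 12} → COUNT(*)=2
  15: ids {1, 13, 21} → COUNT(*)=3

Owen | 3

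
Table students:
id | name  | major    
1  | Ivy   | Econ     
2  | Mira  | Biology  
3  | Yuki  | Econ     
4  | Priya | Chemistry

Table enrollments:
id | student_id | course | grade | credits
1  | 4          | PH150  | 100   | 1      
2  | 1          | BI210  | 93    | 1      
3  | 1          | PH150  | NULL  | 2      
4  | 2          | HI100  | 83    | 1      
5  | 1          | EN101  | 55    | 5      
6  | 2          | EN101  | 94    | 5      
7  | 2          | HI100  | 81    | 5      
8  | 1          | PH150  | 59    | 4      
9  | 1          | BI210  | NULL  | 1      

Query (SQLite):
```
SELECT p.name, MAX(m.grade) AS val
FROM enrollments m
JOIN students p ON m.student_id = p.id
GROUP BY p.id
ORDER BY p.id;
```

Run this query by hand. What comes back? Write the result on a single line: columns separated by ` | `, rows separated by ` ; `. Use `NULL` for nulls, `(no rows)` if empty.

Ivy | 93 ; Mira | 94 ; Priya | 100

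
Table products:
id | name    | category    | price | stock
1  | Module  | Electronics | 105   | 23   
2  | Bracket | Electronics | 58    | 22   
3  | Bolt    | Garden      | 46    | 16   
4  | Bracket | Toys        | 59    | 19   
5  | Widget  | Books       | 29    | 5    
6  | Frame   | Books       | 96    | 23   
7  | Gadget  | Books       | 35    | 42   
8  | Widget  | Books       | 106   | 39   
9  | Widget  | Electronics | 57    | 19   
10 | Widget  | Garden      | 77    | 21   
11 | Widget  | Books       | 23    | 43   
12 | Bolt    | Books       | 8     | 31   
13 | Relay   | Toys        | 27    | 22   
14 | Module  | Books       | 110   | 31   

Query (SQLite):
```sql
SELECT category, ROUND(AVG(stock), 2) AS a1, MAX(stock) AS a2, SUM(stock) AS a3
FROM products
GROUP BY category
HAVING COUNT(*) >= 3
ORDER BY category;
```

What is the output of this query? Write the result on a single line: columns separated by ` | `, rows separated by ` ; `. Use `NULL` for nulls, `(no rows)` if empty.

Books | 30.57 | 43 | 214 ; Electronics | 21.33 | 23 | 64

Group products by category.
Per group compute: ROUND(AVG(stock), 2), MAX(stock), SUM(stock).
HAVING: drop groups with fewer than 3 rows.
  Books: ids {5, 6, 7, 8, 11, 12, 14} → ROUND(AVG(stock), 2)=30.57, MAX(stock)=43, SUM(stock)=214
  Electronics: ids {1, 2, 9} → ROUND(AVG(stock), 2)=21.33, MAX(stock)=23, SUM(stock)=64
  Garden: ids {3, 10} → ROUND(AVG(stock), 2)=18.5, MAX(stock)=21, SUM(stock)=37
  Toys: ids {4, 13} → ROUND(AVG(stock), 2)=20.5, MAX(stock)=22, SUM(stock)=41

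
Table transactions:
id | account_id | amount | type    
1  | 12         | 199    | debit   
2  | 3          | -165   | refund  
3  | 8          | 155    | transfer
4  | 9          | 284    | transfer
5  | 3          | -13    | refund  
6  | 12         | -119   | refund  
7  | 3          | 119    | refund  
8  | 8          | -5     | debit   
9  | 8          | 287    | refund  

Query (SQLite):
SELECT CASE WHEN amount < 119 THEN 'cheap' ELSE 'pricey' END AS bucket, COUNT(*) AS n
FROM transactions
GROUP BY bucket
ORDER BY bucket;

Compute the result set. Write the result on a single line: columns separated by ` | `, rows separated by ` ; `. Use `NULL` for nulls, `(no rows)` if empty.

Bucket rows by amount < 119 → 'cheap' else 'pricey'; count each bucket.

cheap | 4 ; pricey | 5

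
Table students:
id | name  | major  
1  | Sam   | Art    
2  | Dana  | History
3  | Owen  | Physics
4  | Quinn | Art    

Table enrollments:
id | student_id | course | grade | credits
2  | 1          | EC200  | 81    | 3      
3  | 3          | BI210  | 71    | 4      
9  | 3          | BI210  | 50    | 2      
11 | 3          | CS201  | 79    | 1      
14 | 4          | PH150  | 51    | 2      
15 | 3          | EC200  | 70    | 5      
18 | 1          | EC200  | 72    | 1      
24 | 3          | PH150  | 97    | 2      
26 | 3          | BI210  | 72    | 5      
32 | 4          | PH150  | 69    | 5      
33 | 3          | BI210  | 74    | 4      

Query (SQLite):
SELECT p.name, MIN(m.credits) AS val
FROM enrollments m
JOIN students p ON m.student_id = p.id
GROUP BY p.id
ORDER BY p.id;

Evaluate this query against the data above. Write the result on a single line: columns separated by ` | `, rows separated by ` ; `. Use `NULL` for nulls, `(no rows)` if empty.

Sam | 1 ; Owen | 1 ; Quinn | 2

Join each enrollments row to its students via student_id.
Group joined rows by students.id; compute MIN(m.credits) per group.
  1: ids {2, 18} → MIN(m.credits)=1
  3: ids {3, 9, 11, 15, 24, 26, 33} → MIN(m.credits)=1
  4: ids {14, 32} → MIN(m.credits)=2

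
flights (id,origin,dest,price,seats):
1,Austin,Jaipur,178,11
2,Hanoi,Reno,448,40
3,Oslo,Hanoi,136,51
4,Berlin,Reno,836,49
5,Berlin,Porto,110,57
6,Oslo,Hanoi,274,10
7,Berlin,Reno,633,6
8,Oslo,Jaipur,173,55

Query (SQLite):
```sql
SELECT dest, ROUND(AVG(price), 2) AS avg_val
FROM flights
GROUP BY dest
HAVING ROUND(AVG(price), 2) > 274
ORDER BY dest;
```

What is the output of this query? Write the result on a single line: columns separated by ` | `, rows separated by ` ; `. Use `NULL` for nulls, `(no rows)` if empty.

Reno | 639

Partition flights by dest; compute ROUND(AVG(price), 2) within each group.
HAVING: keep groups where ROUND(AVG(price), 2) > 274.
  Hanoi: ids {3, 6} → ROUND(AVG(price), 2)=205
  Jaipur: ids {1, 8} → ROUND(AVG(price), 2)=175.5
  Porto: ids {5} → ROUND(AVG(price), 2)=110
  Reno: ids {2, 4, 7} → ROUND(AVG(price), 2)=639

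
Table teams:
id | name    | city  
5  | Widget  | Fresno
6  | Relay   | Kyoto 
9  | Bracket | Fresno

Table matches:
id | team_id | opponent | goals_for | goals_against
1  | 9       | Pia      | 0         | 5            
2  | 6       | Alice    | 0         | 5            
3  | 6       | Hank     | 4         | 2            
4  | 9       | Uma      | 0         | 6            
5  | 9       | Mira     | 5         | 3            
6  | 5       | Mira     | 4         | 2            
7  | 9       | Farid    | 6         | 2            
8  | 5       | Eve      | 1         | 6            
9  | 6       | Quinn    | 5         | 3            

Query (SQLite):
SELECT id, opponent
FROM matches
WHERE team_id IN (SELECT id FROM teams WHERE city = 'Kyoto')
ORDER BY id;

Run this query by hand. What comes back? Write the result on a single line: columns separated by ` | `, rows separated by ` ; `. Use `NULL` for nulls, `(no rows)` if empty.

Inner query: teams.id where city = 'Kyoto'.
Outer: keep matches rows whose team_id is in that set.
Inner query → {6}

2 | Alice ; 3 | Hank ; 9 | Quinn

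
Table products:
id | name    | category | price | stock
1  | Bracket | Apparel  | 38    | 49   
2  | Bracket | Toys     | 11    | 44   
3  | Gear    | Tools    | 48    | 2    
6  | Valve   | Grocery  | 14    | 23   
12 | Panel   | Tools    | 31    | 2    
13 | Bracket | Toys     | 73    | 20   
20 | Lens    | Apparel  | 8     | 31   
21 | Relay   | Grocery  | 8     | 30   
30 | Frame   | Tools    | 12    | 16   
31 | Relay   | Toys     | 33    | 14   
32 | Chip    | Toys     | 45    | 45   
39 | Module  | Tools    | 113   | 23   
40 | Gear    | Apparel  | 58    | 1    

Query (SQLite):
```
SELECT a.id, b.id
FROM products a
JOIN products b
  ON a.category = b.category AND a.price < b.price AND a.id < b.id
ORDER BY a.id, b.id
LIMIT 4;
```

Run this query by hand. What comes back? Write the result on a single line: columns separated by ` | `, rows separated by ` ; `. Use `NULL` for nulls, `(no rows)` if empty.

Pairs (a,b) with same category, a.price < b.price, a.id < b.id.
category groups: Apparel:{1,20,40} Grocery:{6,21} Tools:{3,12,30,39} Toys:{2,13,31,32}
Ordered by (a.id, b.id); first 4.

1 | 40 ; 2 | 13 ; 2 | 31 ; 2 | 32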